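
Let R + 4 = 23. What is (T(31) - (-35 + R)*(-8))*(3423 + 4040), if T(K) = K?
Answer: -723911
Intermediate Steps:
R = 19 (R = -4 + 23 = 19)
(T(31) - (-35 + R)*(-8))*(3423 + 4040) = (31 - (-35 + 19)*(-8))*(3423 + 4040) = (31 - (-16)*(-8))*7463 = (31 - 1*128)*7463 = (31 - 128)*7463 = -97*7463 = -723911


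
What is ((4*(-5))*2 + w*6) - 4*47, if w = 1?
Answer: -222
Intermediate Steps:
((4*(-5))*2 + w*6) - 4*47 = ((4*(-5))*2 + 1*6) - 4*47 = (-20*2 + 6) - 188 = (-40 + 6) - 188 = -34 - 188 = -222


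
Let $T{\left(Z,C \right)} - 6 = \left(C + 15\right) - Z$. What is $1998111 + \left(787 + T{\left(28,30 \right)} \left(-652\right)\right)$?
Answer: $1983902$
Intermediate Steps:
$T{\left(Z,C \right)} = 21 + C - Z$ ($T{\left(Z,C \right)} = 6 - \left(-15 + Z - C\right) = 6 + \left(15 + C - Z\right) = 21 + C - Z$)
$1998111 + \left(787 + T{\left(28,30 \right)} \left(-652\right)\right) = 1998111 + \left(787 + \left(21 + 30 - 28\right) \left(-652\right)\right) = 1998111 + \left(787 + 23 \left(-652\right)\right) = 1998111 + \left(787 - 14996\right) = 1998111 - 14209 = 1983902$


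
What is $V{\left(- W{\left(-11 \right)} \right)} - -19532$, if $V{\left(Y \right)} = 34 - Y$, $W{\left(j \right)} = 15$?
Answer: $19581$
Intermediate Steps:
$V{\left(- W{\left(-11 \right)} \right)} - -19532 = \left(34 - \left(-1\right) 15\right) - -19532 = \left(34 - -15\right) + 19532 = \left(34 + 15\right) + 19532 = 49 + 19532 = 19581$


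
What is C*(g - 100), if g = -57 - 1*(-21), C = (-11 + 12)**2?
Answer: -136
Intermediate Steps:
C = 1 (C = 1**2 = 1)
g = -36 (g = -57 + 21 = -36)
C*(g - 100) = 1*(-36 - 100) = 1*(-136) = -136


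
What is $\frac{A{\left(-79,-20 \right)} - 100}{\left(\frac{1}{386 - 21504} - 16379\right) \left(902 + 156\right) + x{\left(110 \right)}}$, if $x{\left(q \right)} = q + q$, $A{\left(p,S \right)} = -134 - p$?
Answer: $\frac{1636645}{182974398487} \approx 8.9447 \cdot 10^{-6}$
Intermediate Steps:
$x{\left(q \right)} = 2 q$
$\frac{A{\left(-79,-20 \right)} - 100}{\left(\frac{1}{386 - 21504} - 16379\right) \left(902 + 156\right) + x{\left(110 \right)}} = \frac{\left(-134 - -79\right) - 100}{\left(\frac{1}{386 - 21504} - 16379\right) \left(902 + 156\right) + 2 \cdot 110} = \frac{\left(-134 + 79\right) - 100}{\left(\frac{1}{-21118} - 16379\right) 1058 + 220} = \frac{-55 - 100}{\left(- \frac{1}{21118} - 16379\right) 1058 + 220} = - \frac{155}{\left(- \frac{345891723}{21118}\right) 1058 + 220} = - \frac{155}{- \frac{182976721467}{10559} + 220} = - \frac{155}{- \frac{182974398487}{10559}} = \left(-155\right) \left(- \frac{10559}{182974398487}\right) = \frac{1636645}{182974398487}$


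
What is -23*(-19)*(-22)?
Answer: -9614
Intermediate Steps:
-23*(-19)*(-22) = 437*(-22) = -9614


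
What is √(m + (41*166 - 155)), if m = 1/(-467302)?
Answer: √12003194871062/42482 ≈ 81.554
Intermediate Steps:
m = -1/467302 ≈ -2.1399e-6
√(m + (41*166 - 155)) = √(-1/467302 + (41*166 - 155)) = √(-1/467302 + (6806 - 155)) = √(-1/467302 + 6651) = √(3108025601/467302) = √12003194871062/42482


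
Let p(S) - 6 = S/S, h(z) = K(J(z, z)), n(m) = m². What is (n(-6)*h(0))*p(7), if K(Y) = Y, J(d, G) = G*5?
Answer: 0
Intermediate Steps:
J(d, G) = 5*G
h(z) = 5*z
p(S) = 7 (p(S) = 6 + S/S = 6 + 1 = 7)
(n(-6)*h(0))*p(7) = ((-6)²*(5*0))*7 = (36*0)*7 = 0*7 = 0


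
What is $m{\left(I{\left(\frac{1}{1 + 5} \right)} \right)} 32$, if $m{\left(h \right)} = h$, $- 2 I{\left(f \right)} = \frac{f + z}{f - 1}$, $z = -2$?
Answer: $- \frac{176}{5} \approx -35.2$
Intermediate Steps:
$I{\left(f \right)} = - \frac{-2 + f}{2 \left(-1 + f\right)}$ ($I{\left(f \right)} = - \frac{\left(f - 2\right) \frac{1}{f - 1}}{2} = - \frac{\left(-2 + f\right) \frac{1}{-1 + f}}{2} = - \frac{\frac{1}{-1 + f} \left(-2 + f\right)}{2} = - \frac{-2 + f}{2 \left(-1 + f\right)}$)
$m{\left(I{\left(\frac{1}{1 + 5} \right)} \right)} 32 = \frac{2 - \frac{1}{1 + 5}}{2 \left(-1 + \frac{1}{1 + 5}\right)} 32 = \frac{2 - \frac{1}{6}}{2 \left(-1 + \frac{1}{6}\right)} 32 = \frac{2 - \frac{1}{6}}{2 \left(- \frac{5}{6}\right)} 32 = \frac{1}{2} \left(- \frac{6}{5}\right) \frac{11}{6} \cdot 32 = \left(- \frac{11}{10}\right) 32 = - \frac{176}{5}$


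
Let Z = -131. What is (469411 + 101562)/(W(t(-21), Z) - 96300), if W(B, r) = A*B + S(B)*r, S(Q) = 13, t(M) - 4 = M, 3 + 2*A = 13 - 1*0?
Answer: -570973/98088 ≈ -5.8210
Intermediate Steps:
A = 5 (A = -3/2 + (13 - 1*0)/2 = -3/2 + (13 + 0)/2 = -3/2 + (½)*13 = -3/2 + 13/2 = 5)
t(M) = 4 + M
W(B, r) = 5*B + 13*r
(469411 + 101562)/(W(t(-21), Z) - 96300) = (469411 + 101562)/((5*(4 - 21) + 13*(-131)) - 96300) = 570973/((5*(-17) - 1703) - 96300) = 570973/((-85 - 1703) - 96300) = 570973/(-1788 - 96300) = 570973/(-98088) = 570973*(-1/98088) = -570973/98088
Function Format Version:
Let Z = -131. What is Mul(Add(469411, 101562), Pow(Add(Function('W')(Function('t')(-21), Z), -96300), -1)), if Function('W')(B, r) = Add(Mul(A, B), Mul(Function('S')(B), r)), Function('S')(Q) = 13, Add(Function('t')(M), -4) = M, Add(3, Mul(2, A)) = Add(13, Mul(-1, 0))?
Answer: Rational(-570973, 98088) ≈ -5.8210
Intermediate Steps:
A = 5 (A = Add(Rational(-3, 2), Mul(Rational(1, 2), Add(13, Mul(-1, 0)))) = Add(Rational(-3, 2), Mul(Rational(1, 2), Add(13, 0))) = Add(Rational(-3, 2), Mul(Rational(1, 2), 13)) = Add(Rational(-3, 2), Rational(13, 2)) = 5)
Function('t')(M) = Add(4, M)
Function('W')(B, r) = Add(Mul(5, B), Mul(13, r))
Mul(Add(469411, 101562), Pow(Add(Function('W')(Function('t')(-21), Z), -96300), -1)) = Mul(Add(469411, 101562), Pow(Add(Add(Mul(5, Add(4, -21)), Mul(13, -131)), -96300), -1)) = Mul(570973, Pow(Add(Add(Mul(5, -17), -1703), -96300), -1)) = Mul(570973, Pow(Add(Add(-85, -1703), -96300), -1)) = Mul(570973, Pow(Add(-1788, -96300), -1)) = Mul(570973, Pow(-98088, -1)) = Mul(570973, Rational(-1, 98088)) = Rational(-570973, 98088)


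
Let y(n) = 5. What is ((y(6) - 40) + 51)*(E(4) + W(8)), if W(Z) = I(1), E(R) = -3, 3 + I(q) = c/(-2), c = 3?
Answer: -120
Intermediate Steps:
I(q) = -9/2 (I(q) = -3 + 3/(-2) = -3 + 3*(-½) = -3 - 3/2 = -9/2)
W(Z) = -9/2
((y(6) - 40) + 51)*(E(4) + W(8)) = ((5 - 40) + 51)*(-3 - 9/2) = (-35 + 51)*(-15/2) = 16*(-15/2) = -120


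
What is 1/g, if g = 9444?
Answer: 1/9444 ≈ 0.00010589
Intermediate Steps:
1/g = 1/9444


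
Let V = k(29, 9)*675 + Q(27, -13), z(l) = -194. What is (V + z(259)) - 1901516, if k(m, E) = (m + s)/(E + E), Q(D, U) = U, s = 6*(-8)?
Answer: -3804871/2 ≈ -1.9024e+6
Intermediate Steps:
s = -48
k(m, E) = (-48 + m)/(2*E) (k(m, E) = (m - 48)/(E + E) = (-48 + m)/((2*E)) = (-48 + m)*(1/(2*E)) = (-48 + m)/(2*E))
V = -1451/2 (V = ((1/2)*(-48 + 29)/9)*675 - 13 = ((1/2)*(1/9)*(-19))*675 - 13 = -19/18*675 - 13 = -1425/2 - 13 = -1451/2 ≈ -725.50)
(V + z(259)) - 1901516 = (-1451/2 - 194) - 1901516 = -1839/2 - 1901516 = -3804871/2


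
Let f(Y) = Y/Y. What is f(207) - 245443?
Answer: -245442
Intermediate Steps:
f(Y) = 1
f(207) - 245443 = 1 - 245443 = -245442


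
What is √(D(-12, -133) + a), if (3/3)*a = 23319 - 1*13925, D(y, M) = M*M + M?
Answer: 35*√22 ≈ 164.16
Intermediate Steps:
D(y, M) = M + M² (D(y, M) = M² + M = M + M²)
a = 9394 (a = 23319 - 1*13925 = 23319 - 13925 = 9394)
√(D(-12, -133) + a) = √(-133*(1 - 133) + 9394) = √(-133*(-132) + 9394) = √(17556 + 9394) = √26950 = 35*√22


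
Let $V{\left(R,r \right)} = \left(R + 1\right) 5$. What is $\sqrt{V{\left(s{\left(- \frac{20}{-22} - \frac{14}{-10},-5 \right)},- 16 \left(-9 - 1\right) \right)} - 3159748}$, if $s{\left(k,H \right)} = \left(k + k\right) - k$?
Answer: $\frac{3 i \sqrt{42480834}}{11} \approx 1777.6 i$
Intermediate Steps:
$s{\left(k,H \right)} = k$ ($s{\left(k,H \right)} = 2 k - k = k$)
$V{\left(R,r \right)} = 5 + 5 R$ ($V{\left(R,r \right)} = \left(1 + R\right) 5 = 5 + 5 R$)
$\sqrt{V{\left(s{\left(- \frac{20}{-22} - \frac{14}{-10},-5 \right)},- 16 \left(-9 - 1\right) \right)} - 3159748} = \sqrt{\left(5 + 5 \left(- \frac{20}{-22} - \frac{14}{-10}\right)\right) - 3159748} = \sqrt{\left(5 + 5 \left(\left(-20\right) \left(- \frac{1}{22}\right) - - \frac{7}{5}\right)\right) - 3159748} = \sqrt{\left(5 + 5 \left(\frac{10}{11} + \frac{7}{5}\right)\right) - 3159748} = \sqrt{\left(5 + 5 \cdot \frac{127}{55}\right) - 3159748} = \sqrt{\left(5 + \frac{127}{11}\right) - 3159748} = \sqrt{\frac{182}{11} - 3159748} = \sqrt{- \frac{34757046}{11}} = \frac{3 i \sqrt{42480834}}{11}$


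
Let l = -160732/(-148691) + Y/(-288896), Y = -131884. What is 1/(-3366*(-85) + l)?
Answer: 10739058784/3072568619889169 ≈ 3.4951e-6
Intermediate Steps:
l = 16511198929/10739058784 (l = -160732/(-148691) - 131884/(-288896) = -160732*(-1/148691) - 131884*(-1/288896) = 160732/148691 + 32971/72224 = 16511198929/10739058784 ≈ 1.5375)
1/(-3366*(-85) + l) = 1/(-3366*(-85) + 16511198929/10739058784) = 1/(286110 + 16511198929/10739058784) = 1/(3072568619889169/10739058784) = 10739058784/3072568619889169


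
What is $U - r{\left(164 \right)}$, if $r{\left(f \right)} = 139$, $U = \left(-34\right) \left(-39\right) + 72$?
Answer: $1259$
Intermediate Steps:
$U = 1398$ ($U = 1326 + 72 = 1398$)
$U - r{\left(164 \right)} = 1398 - 139 = 1259$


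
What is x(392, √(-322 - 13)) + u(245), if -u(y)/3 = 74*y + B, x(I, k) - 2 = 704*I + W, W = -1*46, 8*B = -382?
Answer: 886709/4 ≈ 2.2168e+5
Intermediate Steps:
B = -191/4 (B = (⅛)*(-382) = -191/4 ≈ -47.750)
W = -46
x(I, k) = -44 + 704*I (x(I, k) = 2 + (704*I - 46) = 2 + (-46 + 704*I) = -44 + 704*I)
u(y) = 573/4 - 222*y (u(y) = -3*(74*y - 191/4) = -3*(-191/4 + 74*y) = 573/4 - 222*y)
x(392, √(-322 - 13)) + u(245) = (-44 + 704*392) + (573/4 - 222*245) = (-44 + 275968) + (573/4 - 54390) = 275924 - 216987/4 = 886709/4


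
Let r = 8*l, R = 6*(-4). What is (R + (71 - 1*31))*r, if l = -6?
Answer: -768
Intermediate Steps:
R = -24
r = -48 (r = 8*(-6) = -48)
(R + (71 - 1*31))*r = (-24 + (71 - 1*31))*(-48) = (-24 + (71 - 31))*(-48) = (-24 + 40)*(-48) = 16*(-48) = -768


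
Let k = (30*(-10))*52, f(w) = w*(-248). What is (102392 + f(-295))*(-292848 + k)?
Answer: -54148663296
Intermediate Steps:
f(w) = -248*w
k = -15600 (k = -300*52 = -15600)
(102392 + f(-295))*(-292848 + k) = (102392 - 248*(-295))*(-292848 - 15600) = (102392 + 73160)*(-308448) = 175552*(-308448) = -54148663296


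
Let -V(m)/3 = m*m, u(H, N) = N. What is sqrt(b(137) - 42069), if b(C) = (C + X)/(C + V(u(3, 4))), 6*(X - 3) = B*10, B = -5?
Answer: 2*I*sqrt(749737869)/267 ≈ 205.1*I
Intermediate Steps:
V(m) = -3*m**2 (V(m) = -3*m*m = -3*m**2)
X = -16/3 (X = 3 + (-5*10)/6 = 3 + (1/6)*(-50) = 3 - 25/3 = -16/3 ≈ -5.3333)
b(C) = (-16/3 + C)/(-48 + C) (b(C) = (C - 16/3)/(C - 3*4**2) = (-16/3 + C)/(C - 3*16) = (-16/3 + C)/(C - 48) = (-16/3 + C)/(-48 + C))
sqrt(b(137) - 42069) = sqrt((-16/3 + 137)/(-48 + 137) - 42069) = sqrt((395/3)/89 - 42069) = sqrt((1/89)*(395/3) - 42069) = sqrt(395/267 - 42069) = sqrt(-11232028/267) = 2*I*sqrt(749737869)/267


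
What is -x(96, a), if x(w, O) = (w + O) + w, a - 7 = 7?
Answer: -206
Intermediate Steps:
a = 14 (a = 7 + 7 = 14)
x(w, O) = O + 2*w (x(w, O) = (O + w) + w = O + 2*w)
-x(96, a) = -(14 + 2*96) = -(14 + 192) = -1*206 = -206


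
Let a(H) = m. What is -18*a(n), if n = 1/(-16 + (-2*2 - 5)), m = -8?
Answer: 144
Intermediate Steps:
n = -1/25 (n = 1/(-16 + (-4 - 5)) = 1/(-16 - 9) = 1/(-25) = -1/25 ≈ -0.040000)
a(H) = -8
-18*a(n) = -18*(-8) = 144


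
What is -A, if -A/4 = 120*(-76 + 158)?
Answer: 39360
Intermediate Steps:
A = -39360 (A = -480*(-76 + 158) = -480*82 = -4*9840 = -39360)
-A = -1*(-39360) = 39360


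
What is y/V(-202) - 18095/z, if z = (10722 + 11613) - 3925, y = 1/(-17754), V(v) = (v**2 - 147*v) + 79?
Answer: -161953359628/164772663627 ≈ -0.98289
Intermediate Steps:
V(v) = 79 + v**2 - 147*v
y = -1/17754 ≈ -5.6325e-5
z = 18410 (z = 22335 - 3925 = 18410)
y/V(-202) - 18095/z = -1/(17754*(79 + (-202)**2 - 147*(-202))) - 18095/18410 = -1/(17754*(79 + 40804 + 29694)) - 18095*1/18410 = -1/17754/70577 - 517/526 = -1/17754*1/70577 - 517/526 = -1/1253024058 - 517/526 = -161953359628/164772663627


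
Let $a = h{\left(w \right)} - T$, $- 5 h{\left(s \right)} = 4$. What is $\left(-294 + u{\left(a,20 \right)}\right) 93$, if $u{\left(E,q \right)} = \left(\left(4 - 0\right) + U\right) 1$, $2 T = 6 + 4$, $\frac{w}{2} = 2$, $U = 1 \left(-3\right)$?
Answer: $-27249$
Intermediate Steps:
$U = -3$
$w = 4$ ($w = 2 \cdot 2 = 4$)
$T = 5$ ($T = \frac{6 + 4}{2} = \frac{1}{2} \cdot 10 = 5$)
$h{\left(s \right)} = - \frac{4}{5}$ ($h{\left(s \right)} = \left(- \frac{1}{5}\right) 4 = - \frac{4}{5}$)
$a = - \frac{29}{5}$ ($a = - \frac{4}{5} - 5 = - \frac{29}{5} \approx -5.8$)
$u{\left(E,q \right)} = 1$ ($u{\left(E,q \right)} = \left(\left(4 - 0\right) - 3\right) 1 = \left(\left(4 + 0\right) - 3\right) 1 = \left(4 - 3\right) 1 = 1 \cdot 1 = 1$)
$\left(-294 + u{\left(a,20 \right)}\right) 93 = \left(-294 + 1\right) 93 = \left(-293\right) 93 = -27249$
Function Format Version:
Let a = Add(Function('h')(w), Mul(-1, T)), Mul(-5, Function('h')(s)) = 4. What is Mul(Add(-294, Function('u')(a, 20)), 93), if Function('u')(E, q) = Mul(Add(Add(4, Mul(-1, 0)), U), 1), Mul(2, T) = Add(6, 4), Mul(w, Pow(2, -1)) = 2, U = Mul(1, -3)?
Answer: -27249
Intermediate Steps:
U = -3
w = 4 (w = Mul(2, 2) = 4)
T = 5 (T = Mul(Rational(1, 2), Add(6, 4)) = Mul(Rational(1, 2), 10) = 5)
Function('h')(s) = Rational(-4, 5) (Function('h')(s) = Mul(Rational(-1, 5), 4) = Rational(-4, 5))
a = Rational(-29, 5) (a = Add(Rational(-4, 5), Mul(-1, 5)) = Add(Rational(-4, 5), -5) = Rational(-29, 5) ≈ -5.8000)
Function('u')(E, q) = 1 (Function('u')(E, q) = Mul(Add(Add(4, Mul(-1, 0)), -3), 1) = Mul(Add(Add(4, 0), -3), 1) = Mul(Add(4, -3), 1) = Mul(1, 1) = 1)
Mul(Add(-294, Function('u')(a, 20)), 93) = Mul(Add(-294, 1), 93) = Mul(-293, 93) = -27249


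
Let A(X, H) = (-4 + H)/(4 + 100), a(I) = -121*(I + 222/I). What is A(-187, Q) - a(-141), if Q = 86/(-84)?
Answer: -3541676045/205296 ≈ -17252.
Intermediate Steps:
Q = -43/42 (Q = 86*(-1/84) = -43/42 ≈ -1.0238)
a(I) = -26862/I - 121*I
A(X, H) = -1/26 + H/104 (A(X, H) = (-4 + H)/104 = (-4 + H)*(1/104) = -1/26 + H/104)
A(-187, Q) - a(-141) = (-1/26 + (1/104)*(-43/42)) - (-26862/(-141) - 121*(-141)) = (-1/26 - 43/4368) - (-26862*(-1/141) + 17061) = -211/4368 - (8954/47 + 17061) = -211/4368 - 1*810821/47 = -211/4368 - 810821/47 = -3541676045/205296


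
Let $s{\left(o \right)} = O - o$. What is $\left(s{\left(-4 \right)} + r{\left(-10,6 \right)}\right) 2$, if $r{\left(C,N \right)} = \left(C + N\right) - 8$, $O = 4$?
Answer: $-8$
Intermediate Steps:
$r{\left(C,N \right)} = -8 + C + N$
$s{\left(o \right)} = 4 - o$
$\left(s{\left(-4 \right)} + r{\left(-10,6 \right)}\right) 2 = \left(\left(4 - -4\right) - 12\right) 2 = \left(\left(4 + 4\right) - 12\right) 2 = \left(8 - 12\right) 2 = \left(-4\right) 2 = -8$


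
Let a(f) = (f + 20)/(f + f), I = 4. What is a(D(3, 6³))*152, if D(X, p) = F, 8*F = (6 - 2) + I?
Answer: 1596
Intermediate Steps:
F = 1 (F = ((6 - 2) + 4)/8 = (4 + 4)/8 = (⅛)*8 = 1)
D(X, p) = 1
a(f) = (20 + f)/(2*f) (a(f) = (20 + f)/((2*f)) = (20 + f)*(1/(2*f)) = (20 + f)/(2*f))
a(D(3, 6³))*152 = ((½)*(20 + 1)/1)*152 = ((½)*1*21)*152 = (21/2)*152 = 1596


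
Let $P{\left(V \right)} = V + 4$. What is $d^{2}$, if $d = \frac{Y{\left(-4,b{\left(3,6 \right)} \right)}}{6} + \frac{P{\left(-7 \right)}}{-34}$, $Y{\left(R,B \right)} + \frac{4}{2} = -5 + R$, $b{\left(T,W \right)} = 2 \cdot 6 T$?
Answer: $\frac{7921}{2601} \approx 3.0454$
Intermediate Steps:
$b{\left(T,W \right)} = 12 T$
$Y{\left(R,B \right)} = -7 + R$ ($Y{\left(R,B \right)} = -2 + \left(-5 + R\right) = -7 + R$)
$P{\left(V \right)} = 4 + V$
$d = - \frac{89}{51}$ ($d = \frac{-7 - 4}{6} + \frac{4 - 7}{-34} = \left(-11\right) \frac{1}{6} - - \frac{3}{34} = - \frac{11}{6} + \frac{3}{34} = - \frac{89}{51} \approx -1.7451$)
$d^{2} = \left(- \frac{89}{51}\right)^{2} = \frac{7921}{2601}$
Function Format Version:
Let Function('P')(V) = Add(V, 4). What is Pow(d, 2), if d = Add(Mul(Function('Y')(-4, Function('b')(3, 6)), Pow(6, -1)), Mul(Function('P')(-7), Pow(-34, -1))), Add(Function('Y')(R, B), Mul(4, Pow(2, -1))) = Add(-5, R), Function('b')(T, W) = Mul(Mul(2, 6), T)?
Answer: Rational(7921, 2601) ≈ 3.0454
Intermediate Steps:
Function('b')(T, W) = Mul(12, T)
Function('Y')(R, B) = Add(-7, R) (Function('Y')(R, B) = Add(-2, Add(-5, R)) = Add(-7, R))
Function('P')(V) = Add(4, V)
d = Rational(-89, 51) (d = Add(Mul(Add(-7, -4), Pow(6, -1)), Mul(Add(4, -7), Pow(-34, -1))) = Add(Mul(-11, Rational(1, 6)), Mul(-3, Rational(-1, 34))) = Add(Rational(-11, 6), Rational(3, 34)) = Rational(-89, 51) ≈ -1.7451)
Pow(d, 2) = Pow(Rational(-89, 51), 2) = Rational(7921, 2601)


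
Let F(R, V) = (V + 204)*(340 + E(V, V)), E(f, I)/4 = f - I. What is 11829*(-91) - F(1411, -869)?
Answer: -850339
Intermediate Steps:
E(f, I) = -4*I + 4*f (E(f, I) = 4*(f - I) = -4*I + 4*f)
F(R, V) = 69360 + 340*V (F(R, V) = (V + 204)*(340 + (-4*V + 4*V)) = (204 + V)*(340 + 0) = (204 + V)*340 = 69360 + 340*V)
11829*(-91) - F(1411, -869) = 11829*(-91) - (69360 + 340*(-869)) = -1076439 - (69360 - 295460) = -1076439 - 1*(-226100) = -1076439 + 226100 = -850339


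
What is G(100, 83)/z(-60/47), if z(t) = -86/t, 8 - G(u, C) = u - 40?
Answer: -1560/2021 ≈ -0.77190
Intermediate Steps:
G(u, C) = 48 - u (G(u, C) = 8 - (u - 40) = 8 - (-40 + u) = 8 + (40 - u) = 48 - u)
G(100, 83)/z(-60/47) = (48 - 1*100)/((-86/((-60/47)))) = (48 - 100)/((-86/((-60*1/47)))) = -52/((-86/(-60/47))) = -52/((-86*(-47/60))) = -52/2021/30 = -52*30/2021 = -1560/2021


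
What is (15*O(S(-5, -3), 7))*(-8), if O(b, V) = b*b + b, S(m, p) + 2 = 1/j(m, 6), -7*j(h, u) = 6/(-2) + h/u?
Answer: 9120/529 ≈ 17.240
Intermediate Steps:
j(h, u) = 3/7 - h/(7*u) (j(h, u) = -(6/(-2) + h/u)/7 = -(6*(-1/2) + h/u)/7 = -(-3 + h/u)/7 = 3/7 - h/(7*u))
S(m, p) = -2 + 1/(3/7 - m/42) (S(m, p) = -2 + 1/((1/7)*(-m + 3*6)/6) = -2 + 1/((1/7)*(1/6)*(-m + 18)) = -2 + 1/((1/7)*(1/6)*(18 - m)) = -2 + 1/(3/7 - m/42))
O(b, V) = b + b**2 (O(b, V) = b**2 + b = b + b**2)
(15*O(S(-5, -3), 7))*(-8) = (15*((2*(-3 - 1*(-5))/(-18 - 5))*(1 + 2*(-3 - 1*(-5))/(-18 - 5))))*(-8) = (15*((2*(-3 + 5)/(-23))*(1 + 2*(-3 + 5)/(-23))))*(-8) = (15*((2*(-1/23)*2)*(1 + 2*(-1/23)*2)))*(-8) = (15*(-4*(1 - 4/23)/23))*(-8) = (15*(-4/23*19/23))*(-8) = (15*(-76/529))*(-8) = -1140/529*(-8) = 9120/529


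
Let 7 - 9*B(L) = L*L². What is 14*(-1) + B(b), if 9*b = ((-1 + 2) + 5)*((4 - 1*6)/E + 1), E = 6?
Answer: -86815/6561 ≈ -13.232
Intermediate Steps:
b = 4/9 (b = (((-1 + 2) + 5)*((4 - 1*6)/6 + 1))/9 = ((1 + 5)*((4 - 6)*(⅙) + 1))/9 = (6*(-2*⅙ + 1))/9 = (6*(-⅓ + 1))/9 = (6*(⅔))/9 = (⅑)*4 = 4/9 ≈ 0.44444)
B(L) = 7/9 - L³/9 (B(L) = 7/9 - L*L²/9 = 7/9 - L³/9)
14*(-1) + B(b) = 14*(-1) + (7/9 - (4/9)³/9) = -14 + (7/9 - ⅑*64/729) = -14 + (7/9 - 64/6561) = -14 + 5039/6561 = -86815/6561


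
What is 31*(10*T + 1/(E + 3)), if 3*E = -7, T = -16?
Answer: -9827/2 ≈ -4913.5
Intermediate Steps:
E = -7/3 (E = (⅓)*(-7) = -7/3 ≈ -2.3333)
31*(10*T + 1/(E + 3)) = 31*(10*(-16) + 1/(-7/3 + 3)) = 31*(-160 + 1/(⅔)) = 31*(-160 + 3/2) = 31*(-317/2) = -9827/2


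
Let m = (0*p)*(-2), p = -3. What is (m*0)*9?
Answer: 0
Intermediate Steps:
m = 0 (m = (0*(-3))*(-2) = 0*(-2) = 0)
(m*0)*9 = (0*0)*9 = 0*9 = 0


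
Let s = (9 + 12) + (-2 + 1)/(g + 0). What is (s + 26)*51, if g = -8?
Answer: 19227/8 ≈ 2403.4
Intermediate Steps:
s = 169/8 (s = (9 + 12) + (-2 + 1)/(-8 + 0) = 21 - 1/(-8) = 21 - 1*(-1/8) = 21 + 1/8 = 169/8 ≈ 21.125)
(s + 26)*51 = (169/8 + 26)*51 = (377/8)*51 = 19227/8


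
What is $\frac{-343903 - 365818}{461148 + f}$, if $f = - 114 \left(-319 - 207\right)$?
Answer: $- \frac{709721}{521112} \approx -1.3619$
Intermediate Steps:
$f = 59964$ ($f = \left(-114\right) \left(-526\right) = 59964$)
$\frac{-343903 - 365818}{461148 + f} = \frac{-343903 - 365818}{461148 + 59964} = - \frac{709721}{521112}$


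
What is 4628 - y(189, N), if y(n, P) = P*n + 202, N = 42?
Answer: -3512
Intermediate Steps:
y(n, P) = 202 + P*n
4628 - y(189, N) = 4628 - (202 + 42*189) = 4628 - (202 + 7938) = 4628 - 1*8140 = 4628 - 8140 = -3512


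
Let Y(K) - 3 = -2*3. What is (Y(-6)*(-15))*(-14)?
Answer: -630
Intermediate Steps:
Y(K) = -3 (Y(K) = 3 - 2*3 = 3 - 6 = -3)
(Y(-6)*(-15))*(-14) = -3*(-15)*(-14) = 45*(-14) = -630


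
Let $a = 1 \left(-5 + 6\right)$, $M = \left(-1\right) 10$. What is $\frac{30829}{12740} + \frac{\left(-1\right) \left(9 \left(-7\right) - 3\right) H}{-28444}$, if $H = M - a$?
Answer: $\frac{17041333}{6968780} \approx 2.4454$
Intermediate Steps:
$M = -10$
$a = 1$ ($a = 1 \cdot 1 = 1$)
$H = -11$ ($H = -10 - 1 = -11$)
$\frac{30829}{12740} + \frac{\left(-1\right) \left(9 \left(-7\right) - 3\right) H}{-28444} = \frac{30829}{12740} + \frac{\left(-1\right) \left(9 \left(-7\right) - 3\right) \left(-11\right)}{-28444} = 30829 \cdot \frac{1}{12740} + - \left(-63 - 3\right) \left(-11\right) \left(- \frac{1}{28444}\right) = \frac{30829}{12740} + - \left(-66\right) \left(-11\right) \left(- \frac{1}{28444}\right) = \frac{30829}{12740} + \left(-1\right) 726 \left(- \frac{1}{28444}\right) = \frac{30829}{12740} - - \frac{363}{14222} = \frac{30829}{12740} + \frac{363}{14222} = \frac{17041333}{6968780}$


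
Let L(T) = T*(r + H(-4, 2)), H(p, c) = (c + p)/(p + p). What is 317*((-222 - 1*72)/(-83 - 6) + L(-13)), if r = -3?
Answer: 4407251/356 ≈ 12380.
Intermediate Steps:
H(p, c) = (c + p)/(2*p) (H(p, c) = (c + p)/((2*p)) = (c + p)*(1/(2*p)) = (c + p)/(2*p))
L(T) = -11*T/4 (L(T) = T*(-3 + (1/2)*(2 - 4)/(-4)) = T*(-3 + (1/2)*(-1/4)*(-2)) = T*(-3 + 1/4) = T*(-11/4) = -11*T/4)
317*((-222 - 1*72)/(-83 - 6) + L(-13)) = 317*((-222 - 1*72)/(-83 - 6) - 11/4*(-13)) = 317*((-222 - 72)/(-89) + 143/4) = 317*(-294*(-1/89) + 143/4) = 317*(294/89 + 143/4) = 317*(13903/356) = 4407251/356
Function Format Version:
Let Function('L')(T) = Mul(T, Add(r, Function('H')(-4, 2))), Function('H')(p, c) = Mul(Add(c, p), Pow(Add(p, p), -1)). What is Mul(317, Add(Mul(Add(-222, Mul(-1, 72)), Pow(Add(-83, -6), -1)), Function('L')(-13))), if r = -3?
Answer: Rational(4407251, 356) ≈ 12380.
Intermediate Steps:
Function('H')(p, c) = Mul(Rational(1, 2), Pow(p, -1), Add(c, p)) (Function('H')(p, c) = Mul(Add(c, p), Pow(Mul(2, p), -1)) = Mul(Add(c, p), Mul(Rational(1, 2), Pow(p, -1))) = Mul(Rational(1, 2), Pow(p, -1), Add(c, p)))
Function('L')(T) = Mul(Rational(-11, 4), T) (Function('L')(T) = Mul(T, Add(-3, Mul(Rational(1, 2), Pow(-4, -1), Add(2, -4)))) = Mul(T, Add(-3, Mul(Rational(1, 2), Rational(-1, 4), -2))) = Mul(T, Add(-3, Rational(1, 4))) = Mul(T, Rational(-11, 4)) = Mul(Rational(-11, 4), T))
Mul(317, Add(Mul(Add(-222, Mul(-1, 72)), Pow(Add(-83, -6), -1)), Function('L')(-13))) = Mul(317, Add(Mul(Add(-222, Mul(-1, 72)), Pow(Add(-83, -6), -1)), Mul(Rational(-11, 4), -13))) = Mul(317, Add(Mul(Add(-222, -72), Pow(-89, -1)), Rational(143, 4))) = Mul(317, Add(Mul(-294, Rational(-1, 89)), Rational(143, 4))) = Mul(317, Add(Rational(294, 89), Rational(143, 4))) = Mul(317, Rational(13903, 356)) = Rational(4407251, 356)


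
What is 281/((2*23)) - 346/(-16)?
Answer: 5103/184 ≈ 27.734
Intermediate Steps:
281/((2*23)) - 346/(-16) = 281/46 - 346*(-1/16) = 281*(1/46) + 173/8 = 281/46 + 173/8 = 5103/184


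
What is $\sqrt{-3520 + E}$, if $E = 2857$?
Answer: $i \sqrt{663} \approx 25.749 i$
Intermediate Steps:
$\sqrt{-3520 + E} = \sqrt{-3520 + 2857} = \sqrt{-663} = i \sqrt{663}$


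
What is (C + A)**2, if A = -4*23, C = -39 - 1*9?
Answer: 19600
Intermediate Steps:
C = -48 (C = -39 - 9 = -48)
A = -92
(C + A)**2 = (-48 - 92)**2 = (-140)**2 = 19600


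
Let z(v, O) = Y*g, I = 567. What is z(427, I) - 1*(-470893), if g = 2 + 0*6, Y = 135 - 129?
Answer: 470905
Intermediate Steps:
Y = 6
g = 2 (g = 2 + 0 = 2)
z(v, O) = 12 (z(v, O) = 6*2 = 12)
z(427, I) - 1*(-470893) = 12 - 1*(-470893) = 12 + 470893 = 470905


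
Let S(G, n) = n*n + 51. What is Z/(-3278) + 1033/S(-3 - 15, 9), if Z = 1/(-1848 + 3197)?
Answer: 207634027/26532132 ≈ 7.8258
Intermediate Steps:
Z = 1/1349 ≈ 0.00074129
S(G, n) = 51 + n**2 (S(G, n) = n**2 + 51 = 51 + n**2)
Z/(-3278) + 1033/S(-3 - 15, 9) = (1/1349)/(-3278) + 1033/(51 + 9**2) = (1/1349)*(-1/3278) + 1033/(51 + 81) = -1/4422022 + 1033/132 = 207634027/26532132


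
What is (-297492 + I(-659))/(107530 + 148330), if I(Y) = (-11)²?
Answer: -297371/255860 ≈ -1.1622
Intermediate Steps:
I(Y) = 121
(-297492 + I(-659))/(107530 + 148330) = (-297492 + 121)/(107530 + 148330) = -297371/255860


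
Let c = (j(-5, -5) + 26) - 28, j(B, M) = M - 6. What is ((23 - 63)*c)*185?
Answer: 96200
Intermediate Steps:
j(B, M) = -6 + M
c = -13 (c = ((-6 - 5) + 26) - 28 = (-11 + 26) - 28 = 15 - 28 = -13)
((23 - 63)*c)*185 = ((23 - 63)*(-13))*185 = -40*(-13)*185 = 520*185 = 96200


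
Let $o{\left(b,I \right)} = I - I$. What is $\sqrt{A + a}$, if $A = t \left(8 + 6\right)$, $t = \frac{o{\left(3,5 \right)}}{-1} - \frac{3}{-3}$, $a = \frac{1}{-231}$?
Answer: $\frac{\sqrt{746823}}{231} \approx 3.7411$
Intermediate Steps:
$o{\left(b,I \right)} = 0$
$a = - \frac{1}{231} \approx -0.004329$
$t = 1$ ($t = \frac{0}{-1} - \frac{3}{-3} = 0 \left(-1\right) - -1 = 0 + 1 = 1$)
$A = 14$ ($A = 1 \left(8 + 6\right) = 1 \cdot 14 = 14$)
$\sqrt{A + a} = \sqrt{14 - \frac{1}{231}} = \sqrt{\frac{3233}{231}} = \frac{\sqrt{746823}}{231}$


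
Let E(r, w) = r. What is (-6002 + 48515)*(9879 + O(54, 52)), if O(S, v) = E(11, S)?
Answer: 420453570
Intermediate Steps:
O(S, v) = 11
(-6002 + 48515)*(9879 + O(54, 52)) = (-6002 + 48515)*(9879 + 11) = 42513*9890 = 420453570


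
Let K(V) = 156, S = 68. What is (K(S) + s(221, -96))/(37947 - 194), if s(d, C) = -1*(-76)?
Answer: 232/37753 ≈ 0.0061452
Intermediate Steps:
s(d, C) = 76
(K(S) + s(221, -96))/(37947 - 194) = (156 + 76)/(37947 - 194) = 232/37753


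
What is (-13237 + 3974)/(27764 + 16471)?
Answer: -9263/44235 ≈ -0.20940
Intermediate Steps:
(-13237 + 3974)/(27764 + 16471) = -9263/44235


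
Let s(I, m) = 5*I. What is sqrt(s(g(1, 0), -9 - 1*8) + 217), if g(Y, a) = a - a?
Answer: sqrt(217) ≈ 14.731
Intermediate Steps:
g(Y, a) = 0
sqrt(s(g(1, 0), -9 - 1*8) + 217) = sqrt(5*0 + 217) = sqrt(0 + 217) = sqrt(217)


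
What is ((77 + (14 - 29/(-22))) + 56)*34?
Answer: 55471/11 ≈ 5042.8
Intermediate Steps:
((77 + (14 - 29/(-22))) + 56)*34 = ((77 + (14 - 29*(-1)/22)) + 56)*34 = ((77 + (14 - 1*(-29/22))) + 56)*34 = ((77 + (14 + 29/22)) + 56)*34 = ((77 + 337/22) + 56)*34 = (2031/22 + 56)*34 = (3263/22)*34 = 55471/11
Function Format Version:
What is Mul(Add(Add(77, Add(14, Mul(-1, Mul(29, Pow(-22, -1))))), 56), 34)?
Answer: Rational(55471, 11) ≈ 5042.8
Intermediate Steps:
Mul(Add(Add(77, Add(14, Mul(-1, Mul(29, Pow(-22, -1))))), 56), 34) = Mul(Add(Add(77, Add(14, Mul(-1, Mul(29, Rational(-1, 22))))), 56), 34) = Mul(Add(Add(77, Add(14, Mul(-1, Rational(-29, 22)))), 56), 34) = Mul(Add(Add(77, Add(14, Rational(29, 22))), 56), 34) = Mul(Add(Add(77, Rational(337, 22)), 56), 34) = Mul(Add(Rational(2031, 22), 56), 34) = Mul(Rational(3263, 22), 34) = Rational(55471, 11)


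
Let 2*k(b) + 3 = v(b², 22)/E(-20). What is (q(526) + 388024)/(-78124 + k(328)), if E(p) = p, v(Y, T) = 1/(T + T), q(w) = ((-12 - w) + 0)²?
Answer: -1192343680/137500881 ≈ -8.6715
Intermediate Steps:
q(w) = (-12 - w)²
v(Y, T) = 1/(2*T)
k(b) = -2641/1760 (k(b) = -3/2 + (((½)/22)/(-20))/2 = -3/2 + (((½)*(1/22))*(-1/20))/2 = -3/2 + ((1/44)*(-1/20))/2 = -3/2 + (½)*(-1/880) = -3/2 - 1/1760 = -2641/1760)
(q(526) + 388024)/(-78124 + k(328)) = ((12 + 526)² + 388024)/(-78124 - 2641/1760) = (538² + 388024)/(-137500881/1760) = (289444 + 388024)*(-1760/137500881) = 677468*(-1760/137500881) = -1192343680/137500881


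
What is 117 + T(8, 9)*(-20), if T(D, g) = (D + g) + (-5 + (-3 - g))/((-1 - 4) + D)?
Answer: -329/3 ≈ -109.67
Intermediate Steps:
T(D, g) = D + g + (-8 - g)/(-5 + D) (T(D, g) = (D + g) + (-8 - g)/(-5 + D) = D + g + (-8 - g)/(-5 + D))
117 + T(8, 9)*(-20) = 117 + ((-8 + 8² - 6*9 - 5*8 + 8*9)/(-5 + 8))*(-20) = 117 + ((-8 + 64 - 54 - 40 + 72)/3)*(-20) = 117 + ((⅓)*34)*(-20) = 117 + (34/3)*(-20) = 117 - 680/3 = -329/3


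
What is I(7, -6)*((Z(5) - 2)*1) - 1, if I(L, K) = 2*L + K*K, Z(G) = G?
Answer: 149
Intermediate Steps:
I(L, K) = K**2 + 2*L (I(L, K) = 2*L + K**2 = K**2 + 2*L)
I(7, -6)*((Z(5) - 2)*1) - 1 = ((-6)**2 + 2*7)*((5 - 2)*1) - 1 = (36 + 14)*(3*1) - 1 = 50*3 - 1 = 150 - 1 = 149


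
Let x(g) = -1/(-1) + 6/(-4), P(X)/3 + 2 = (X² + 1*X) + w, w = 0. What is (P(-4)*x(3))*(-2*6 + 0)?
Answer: 180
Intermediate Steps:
P(X) = -6 + 3*X + 3*X² (P(X) = -6 + 3*((X² + 1*X) + 0) = -6 + 3*((X² + X) + 0) = -6 + 3*((X + X²) + 0) = -6 + 3*(X + X²) = -6 + (3*X + 3*X²) = -6 + 3*X + 3*X²)
x(g) = -½ (x(g) = -1*(-1) + 6*(-¼) = 1 - 3/2 = -½)
(P(-4)*x(3))*(-2*6 + 0) = ((-6 + 3*(-4) + 3*(-4)²)*(-½))*(-2*6 + 0) = ((-6 - 12 + 3*16)*(-½))*(-12 + 0) = ((-6 - 12 + 48)*(-½))*(-12) = (30*(-½))*(-12) = -15*(-12) = 180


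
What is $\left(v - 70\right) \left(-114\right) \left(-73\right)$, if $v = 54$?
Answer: $-133152$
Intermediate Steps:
$\left(v - 70\right) \left(-114\right) \left(-73\right) = \left(54 - 70\right) \left(-114\right) \left(-73\right) = \left(-16\right) \left(-114\right) \left(-73\right) = 1824 \left(-73\right) = -133152$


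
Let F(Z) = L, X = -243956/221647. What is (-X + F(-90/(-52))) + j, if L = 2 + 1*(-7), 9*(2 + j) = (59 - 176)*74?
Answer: -214531987/221647 ≈ -967.90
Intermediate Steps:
j = -964 (j = -2 + ((59 - 176)*74)/9 = -2 + (-117*74)/9 = -2 + (⅑)*(-8658) = -2 - 962 = -964)
L = -5 (L = 2 - 7 = -5)
X = -243956/221647 (X = -243956*1/221647 = -243956/221647 ≈ -1.1007)
F(Z) = -5
(-X + F(-90/(-52))) + j = (-1*(-243956/221647) - 5) - 964 = (243956/221647 - 5) - 964 = -864279/221647 - 964 = -214531987/221647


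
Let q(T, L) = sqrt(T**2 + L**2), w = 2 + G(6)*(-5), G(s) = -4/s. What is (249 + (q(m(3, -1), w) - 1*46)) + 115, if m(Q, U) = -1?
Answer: 318 + sqrt(265)/3 ≈ 323.43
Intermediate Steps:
w = 16/3 (w = 2 - 4/6*(-5) = 2 - 4*1/6*(-5) = 2 - 2/3*(-5) = 2 + 10/3 = 16/3 ≈ 5.3333)
q(T, L) = sqrt(L**2 + T**2)
(249 + (q(m(3, -1), w) - 1*46)) + 115 = (249 + (sqrt((16/3)**2 + (-1)**2) - 1*46)) + 115 = (249 + (sqrt(256/9 + 1) - 46)) + 115 = (249 + (sqrt(265/9) - 46)) + 115 = (249 + (sqrt(265)/3 - 46)) + 115 = (249 + (-46 + sqrt(265)/3)) + 115 = (203 + sqrt(265)/3) + 115 = 318 + sqrt(265)/3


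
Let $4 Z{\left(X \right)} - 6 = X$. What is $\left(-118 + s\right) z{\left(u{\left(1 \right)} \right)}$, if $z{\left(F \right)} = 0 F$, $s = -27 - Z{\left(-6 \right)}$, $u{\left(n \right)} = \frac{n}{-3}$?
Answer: $0$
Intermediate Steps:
$u{\left(n \right)} = - \frac{n}{3}$ ($u{\left(n \right)} = n \left(- \frac{1}{3}\right) = - \frac{n}{3}$)
$Z{\left(X \right)} = \frac{3}{2} + \frac{X}{4}$
$s = -27$ ($s = -27 - \left(\frac{3}{2} + \frac{1}{4} \left(-6\right)\right) = -27 - \left(\frac{3}{2} - \frac{3}{2}\right) = -27 - 0 = -27 + 0 = -27$)
$z{\left(F \right)} = 0$
$\left(-118 + s\right) z{\left(u{\left(1 \right)} \right)} = \left(-118 - 27\right) 0 = \left(-145\right) 0 = 0$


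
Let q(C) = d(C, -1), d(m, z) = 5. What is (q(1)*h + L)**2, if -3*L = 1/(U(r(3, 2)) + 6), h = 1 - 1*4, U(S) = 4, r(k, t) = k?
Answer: 203401/900 ≈ 226.00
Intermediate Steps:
q(C) = 5
h = -3 (h = 1 - 4 = -3)
L = -1/30 (L = -1/(3*(4 + 6)) = -1/3/10 = -1/3*1/10 = -1/30 ≈ -0.033333)
(q(1)*h + L)**2 = (5*(-3) - 1/30)**2 = (-15 - 1/30)**2 = (-451/30)**2 = 203401/900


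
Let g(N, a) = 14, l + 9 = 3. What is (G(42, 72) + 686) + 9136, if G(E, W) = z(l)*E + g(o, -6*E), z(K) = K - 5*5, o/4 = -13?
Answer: 8534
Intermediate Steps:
l = -6 (l = -9 + 3 = -6)
o = -52 (o = 4*(-13) = -52)
z(K) = -25 + K (z(K) = K - 25 = -25 + K)
G(E, W) = 14 - 31*E (G(E, W) = (-25 - 6)*E + 14 = -31*E + 14 = 14 - 31*E)
(G(42, 72) + 686) + 9136 = ((14 - 31*42) + 686) + 9136 = ((14 - 1302) + 686) + 9136 = (-1288 + 686) + 9136 = -602 + 9136 = 8534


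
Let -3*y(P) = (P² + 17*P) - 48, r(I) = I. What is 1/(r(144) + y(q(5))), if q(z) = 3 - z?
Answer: 1/170 ≈ 0.0058824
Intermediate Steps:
y(P) = 16 - 17*P/3 - P²/3 (y(P) = -((P² + 17*P) - 48)/3 = -(-48 + P² + 17*P)/3 = 16 - 17*P/3 - P²/3)
1/(r(144) + y(q(5))) = 1/(144 + (16 - 17*(3 - 1*5)/3 - (3 - 1*5)²/3)) = 1/(144 + (16 - 17*(3 - 5)/3 - (3 - 5)²/3)) = 1/(144 + (16 - 17/3*(-2) - ⅓*(-2)²)) = 1/(144 + (16 + 34/3 - ⅓*4)) = 1/(144 + (16 + 34/3 - 4/3)) = 1/(144 + 26) = 1/170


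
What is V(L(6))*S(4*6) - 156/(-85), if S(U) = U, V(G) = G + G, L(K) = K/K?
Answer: 4236/85 ≈ 49.835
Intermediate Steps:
L(K) = 1
V(G) = 2*G
V(L(6))*S(4*6) - 156/(-85) = (2*1)*(4*6) - 156/(-85) = 2*24 - 156*(-1/85) = 48 + 156/85 = 4236/85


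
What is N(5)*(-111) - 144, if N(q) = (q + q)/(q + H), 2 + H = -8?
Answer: 78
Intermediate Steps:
H = -10 (H = -2 - 8 = -10)
N(q) = 2*q/(-10 + q) (N(q) = (q + q)/(q - 10) = (2*q)/(-10 + q) = 2*q/(-10 + q))
N(5)*(-111) - 144 = (2*5/(-10 + 5))*(-111) - 144 = (2*5/(-5))*(-111) - 144 = (2*5*(-1/5))*(-111) - 144 = -2*(-111) - 144 = 222 - 144 = 78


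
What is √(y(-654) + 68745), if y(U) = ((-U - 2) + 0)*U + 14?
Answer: I*√357649 ≈ 598.04*I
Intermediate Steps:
y(U) = 14 + U*(-2 - U) (y(U) = ((-2 - U) + 0)*U + 14 = (-2 - U)*U + 14 = U*(-2 - U) + 14 = 14 + U*(-2 - U))
√(y(-654) + 68745) = √((14 - 1*(-654)² - 2*(-654)) + 68745) = √((14 - 1*427716 + 1308) + 68745) = √((14 - 427716 + 1308) + 68745) = √(-426394 + 68745) = √(-357649) = I*√357649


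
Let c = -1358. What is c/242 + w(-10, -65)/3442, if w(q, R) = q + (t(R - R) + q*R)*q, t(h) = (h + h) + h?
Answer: -1562414/208241 ≈ -7.5029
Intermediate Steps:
t(h) = 3*h (t(h) = 2*h + h = 3*h)
w(q, R) = q + R*q**2 (w(q, R) = q + (3*(R - R) + q*R)*q = q + (3*0 + R*q)*q = q + (0 + R*q)*q = q + (R*q)*q = q + R*q**2)
c/242 + w(-10, -65)/3442 = -1358/242 - 10*(1 - 65*(-10))/3442 = -1358*1/242 - 10*(1 + 650)*(1/3442) = -679/121 - 10*651*(1/3442) = -679/121 - 6510*1/3442 = -679/121 - 3255/1721 = -1562414/208241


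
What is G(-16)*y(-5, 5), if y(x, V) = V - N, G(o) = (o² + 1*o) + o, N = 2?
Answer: 672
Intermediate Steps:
G(o) = o² + 2*o (G(o) = (o² + o) + o = (o + o²) + o = o² + 2*o)
y(x, V) = -2 + V (y(x, V) = V - 1*2 = V - 2 = -2 + V)
G(-16)*y(-5, 5) = (-16*(2 - 16))*(-2 + 5) = -16*(-14)*3 = 224*3 = 672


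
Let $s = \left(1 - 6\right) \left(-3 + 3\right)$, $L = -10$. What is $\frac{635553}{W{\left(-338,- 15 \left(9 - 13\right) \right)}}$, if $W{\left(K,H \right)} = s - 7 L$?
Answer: $\frac{635553}{70} \approx 9079.3$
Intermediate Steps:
$s = 0$ ($s = \left(-5\right) 0 = 0$)
$W{\left(K,H \right)} = 70$ ($W{\left(K,H \right)} = 0 - -70 = 0 + 70 = 70$)
$\frac{635553}{W{\left(-338,- 15 \left(9 - 13\right) \right)}} = \frac{635553}{70}$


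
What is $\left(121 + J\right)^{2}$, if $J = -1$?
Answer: $14400$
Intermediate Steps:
$\left(121 + J\right)^{2} = \left(121 - 1\right)^{2} = 120^{2} = 14400$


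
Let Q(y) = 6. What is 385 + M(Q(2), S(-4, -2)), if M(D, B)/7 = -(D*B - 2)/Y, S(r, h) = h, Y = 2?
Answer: 434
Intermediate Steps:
M(D, B) = 7 - 7*B*D/2 (M(D, B) = 7*(-(D*B - 2)/2) = 7*(-(B*D - 2)/2) = 7*(-(-2 + B*D)/2) = 7*(-(-1 + B*D/2)) = 7*(1 - B*D/2) = 7 - 7*B*D/2)
385 + M(Q(2), S(-4, -2)) = 385 + (7 - 7/2*(-2)*6) = 385 + (7 + 42) = 385 + 49 = 434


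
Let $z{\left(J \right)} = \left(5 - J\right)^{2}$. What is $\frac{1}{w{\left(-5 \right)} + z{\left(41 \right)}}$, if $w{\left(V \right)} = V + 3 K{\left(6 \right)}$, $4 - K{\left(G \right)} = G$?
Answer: $\frac{1}{1285} \approx 0.00077821$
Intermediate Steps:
$K{\left(G \right)} = 4 - G$
$w{\left(V \right)} = -6 + V$ ($w{\left(V \right)} = V + 3 \left(4 - 6\right) = V + 3 \left(-2\right) = V - 6 = -6 + V$)
$\frac{1}{w{\left(-5 \right)} + z{\left(41 \right)}} = \frac{1}{\left(-6 - 5\right) + \left(-5 + 41\right)^{2}} = \frac{1}{-11 + 36^{2}} = \frac{1}{-11 + 1296} = \frac{1}{1285}$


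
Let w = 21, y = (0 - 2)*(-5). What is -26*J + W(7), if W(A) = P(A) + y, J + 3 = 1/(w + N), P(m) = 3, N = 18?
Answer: 271/3 ≈ 90.333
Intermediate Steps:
y = 10 (y = -2*(-5) = 10)
J = -116/39 (J = -3 + 1/(21 + 18) = -3 + 1/39 = -116/39 ≈ -2.9744)
W(A) = 13 (W(A) = 3 + 10 = 13)
-26*J + W(7) = -26*(-116/39) + 13 = 232/3 + 13 = 271/3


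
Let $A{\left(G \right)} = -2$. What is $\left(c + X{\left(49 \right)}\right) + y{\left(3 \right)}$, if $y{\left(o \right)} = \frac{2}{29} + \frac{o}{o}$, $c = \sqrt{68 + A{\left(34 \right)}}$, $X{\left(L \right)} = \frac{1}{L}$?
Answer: $\frac{1548}{1421} + \sqrt{66} \approx 9.2134$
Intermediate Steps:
$c = \sqrt{66}$ ($c = \sqrt{68 - 2} = \sqrt{66} \approx 8.124$)
$y{\left(o \right)} = \frac{31}{29}$ ($y{\left(o \right)} = 2 \cdot \frac{1}{29} + 1 = \frac{2}{29} + 1 = \frac{31}{29}$)
$\left(c + X{\left(49 \right)}\right) + y{\left(3 \right)} = \left(\sqrt{66} + \frac{1}{49}\right) + \frac{31}{29} = \left(\frac{1}{49} + \sqrt{66}\right) + \frac{31}{29} = \frac{1548}{1421} + \sqrt{66}$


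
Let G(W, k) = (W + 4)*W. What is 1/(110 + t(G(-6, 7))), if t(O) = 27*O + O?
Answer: 1/446 ≈ 0.0022422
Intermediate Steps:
G(W, k) = W*(4 + W) (G(W, k) = (4 + W)*W = W*(4 + W))
t(O) = 28*O
1/(110 + t(G(-6, 7))) = 1/(110 + 28*(-6*(4 - 6))) = 1/(110 + 28*(-6*(-2))) = 1/(110 + 28*12) = 1/(110 + 336) = 1/446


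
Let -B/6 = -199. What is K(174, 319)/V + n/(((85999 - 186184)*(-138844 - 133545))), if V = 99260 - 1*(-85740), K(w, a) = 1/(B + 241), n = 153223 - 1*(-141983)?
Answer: 5226473476131/482974985627225000 ≈ 1.0821e-5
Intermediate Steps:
n = 295206 (n = 153223 + 141983 = 295206)
B = 1194 (B = -6*(-199) = 1194)
K(w, a) = 1/1435 (K(w, a) = 1/(1194 + 241) = 1/1435)
V = 185000 (V = 99260 + 85740 = 185000)
K(174, 319)/V + n/(((85999 - 186184)*(-138844 - 133545))) = (1/1435)/185000 + 295206/(((85999 - 186184)*(-138844 - 133545))) = (1/1435)*(1/185000) + 295206/((-100185*(-272389))) = 1/265475000 + 295206/27289291965 = 1/265475000 + 295206*(1/27289291965) = 1/265475000 + 98402/9096430655 = 5226473476131/482974985627225000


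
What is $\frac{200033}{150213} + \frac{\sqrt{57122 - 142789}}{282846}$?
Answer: $\frac{200033}{150213} + \frac{i \sqrt{85667}}{282846} \approx 1.3317 + 0.0010348 i$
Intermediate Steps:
$\frac{200033}{150213} + \frac{\sqrt{57122 - 142789}}{282846} = 200033 \cdot \frac{1}{150213} + \sqrt{-85667} \cdot \frac{1}{282846} = \frac{200033}{150213} + i \sqrt{85667} \cdot \frac{1}{282846} = \frac{200033}{150213} + \frac{i \sqrt{85667}}{282846}$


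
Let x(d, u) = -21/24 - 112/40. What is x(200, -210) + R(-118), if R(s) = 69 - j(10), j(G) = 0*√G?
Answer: 2613/40 ≈ 65.325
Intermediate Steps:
j(G) = 0
x(d, u) = -147/40 (x(d, u) = -21*1/24 - 112*1/40 = -7/8 - 14/5 = -147/40)
R(s) = 69 (R(s) = 69 - 1*0 = 69 + 0 = 69)
x(200, -210) + R(-118) = -147/40 + 69 = 2613/40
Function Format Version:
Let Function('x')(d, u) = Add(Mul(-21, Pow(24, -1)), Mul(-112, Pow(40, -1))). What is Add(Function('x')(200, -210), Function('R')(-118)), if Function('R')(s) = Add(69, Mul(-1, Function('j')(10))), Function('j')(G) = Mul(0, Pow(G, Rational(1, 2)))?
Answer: Rational(2613, 40) ≈ 65.325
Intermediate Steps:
Function('j')(G) = 0
Function('x')(d, u) = Rational(-147, 40) (Function('x')(d, u) = Add(Mul(-21, Rational(1, 24)), Mul(-112, Rational(1, 40))) = Add(Rational(-7, 8), Rational(-14, 5)) = Rational(-147, 40))
Function('R')(s) = 69 (Function('R')(s) = Add(69, Mul(-1, 0)) = Add(69, 0) = 69)
Add(Function('x')(200, -210), Function('R')(-118)) = Add(Rational(-147, 40), 69) = Rational(2613, 40)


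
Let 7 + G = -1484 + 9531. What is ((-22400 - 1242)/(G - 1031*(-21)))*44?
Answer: -1040248/29691 ≈ -35.036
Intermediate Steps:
G = 8040 (G = -7 + (-1484 + 9531) = -7 + 8047 = 8040)
((-22400 - 1242)/(G - 1031*(-21)))*44 = ((-22400 - 1242)/(8040 - 1031*(-21)))*44 = -23642/(8040 + 21651)*44 = -23642/29691*44 = -1040248/29691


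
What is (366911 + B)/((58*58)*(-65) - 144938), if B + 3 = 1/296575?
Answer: -108815740101/107834076850 ≈ -1.0091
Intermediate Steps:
B = -889724/296575 (B = -3 + 1/296575 = -889724/296575 ≈ -3.0000)
(366911 + B)/((58*58)*(-65) - 144938) = (366911 - 889724/296575)/((58*58)*(-65) - 144938) = 108815740101/(296575*(3364*(-65) - 144938)) = 108815740101/(296575*(-218660 - 144938)) = (108815740101/296575)/(-363598) = (108815740101/296575)*(-1/363598) = -108815740101/107834076850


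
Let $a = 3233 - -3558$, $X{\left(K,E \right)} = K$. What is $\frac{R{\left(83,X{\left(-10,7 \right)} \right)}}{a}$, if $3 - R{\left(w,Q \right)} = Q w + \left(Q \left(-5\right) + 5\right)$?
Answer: $\frac{778}{6791} \approx 0.11456$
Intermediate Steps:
$R{\left(w,Q \right)} = -2 + 5 Q - Q w$ ($R{\left(w,Q \right)} = 3 - \left(Q w + \left(Q \left(-5\right) + 5\right)\right) = 3 - \left(Q w - \left(-5 + 5 Q\right)\right) = 3 - \left(5 - 5 Q + Q w\right) = -2 + 5 Q - Q w$)
$a = 6791$ ($a = 3233 + 3558 = 6791$)
$\frac{R{\left(83,X{\left(-10,7 \right)} \right)}}{a} = \frac{-2 + 5 \left(-10\right) - \left(-10\right) 83}{6791} = \left(-2 - 50 + 830\right) \frac{1}{6791} = 778 \cdot \frac{1}{6791} = \frac{778}{6791}$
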